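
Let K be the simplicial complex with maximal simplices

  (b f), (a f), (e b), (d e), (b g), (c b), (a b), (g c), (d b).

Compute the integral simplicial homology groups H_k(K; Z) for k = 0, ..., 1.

H_0 = Z,  H_1 = Z^3.

Fix the vertex order a < b < c < d < e < f < g and write every simplex with vertices in increasing order. Then dim K = 1 and the simplices of K are:

  0-simplices (7): a, b, c, d, e, f, g
  1-simplices (9): ab, af, bc, bd, be, bf, bg, cg, de

giving chain groups C_0 ≅ Z^7, C_1 ≅ Z^9.

∂_1: C_1 → C_0 is given by ∂[p,q] = [q] − [p]. For instance
  ∂de = e − d.
The 7×9 boundary matrix has rank 6 and Smith normal form diag(1,1,1,1,1,1).

Computing H_k = (kernel of ∂_k) / (image of ∂_{k+1}):

  H_0: rank C_0 − rank ∂_1 = 7 − 6 = 1, and the invariant factors of ∂_1 are all 1, so H_0 ≅ Z.
  H_1: rank ker ∂_1 − rank ∂_2 = (9 − 6) − 0 = 3, and there is no ∂_2, so H_1 ≅ Z^3.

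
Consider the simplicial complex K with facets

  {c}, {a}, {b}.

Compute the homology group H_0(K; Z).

Order the vertices as a < b < c. Listing each simplex with vertices in this order, K has dimension 0 with simplices:

  0-simplices (3): a, b, c

so the chain groups are C_0 ≅ Z^3.

Computing H_k = (kernel of ∂_k) / (image of ∂_{k+1}):

  H_0: rank C_0 − rank ∂_1 = 3 − 0 = 3, and there is no ∂_1, so H_0 ≅ Z^3.

H_0 = Z^3.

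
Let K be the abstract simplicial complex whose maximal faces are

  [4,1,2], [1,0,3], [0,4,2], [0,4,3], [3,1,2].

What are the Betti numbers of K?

b_0 = 1, b_1 = 1, b_2 = 0.

Fix the vertex order 0 < 1 < 2 < 3 < 4 and write every simplex with vertices in increasing order. Then dim K = 2 and the simplices of K are:

  0-simplices (5): [0], [1], [2], [3], [4]
  1-simplices (10): [0,1], [0,2], [0,3], [0,4], [1,2], [1,3], [1,4], [2,3], [2,4], [3,4]
  2-simplices (5): [0,1,3], [0,2,4], [0,3,4], [1,2,3], [1,2,4]

so the chain groups are C_0 ≅ Z^5, C_1 ≅ Z^10, C_2 ≅ Z^5.

∂_1: C_1 → C_0 maps an edge to its endpoints' difference, ∂[p,q] = q − p. For instance
  ∂[1,4] = [4] − [1].
This gives a 5×10 integer matrix of rank 4; reducing to Smith normal form yields diagonal entries (1,1,1,1).

Boundary ∂_2: C_2 → C_1 maps a triangle to the signed sum of its edges. For instance
  ∂[1,2,4] = [2,4] − [1,4] + [1,2],
  ∂[0,1,3] = [1,3] − [0,3] + [0,1].
This gives a 10×5 integer matrix of rank 5; reducing to Smith normal form yields diagonal entries (1,1,1,1,1).

Now H_k = ker ∂_k / im ∂_{k+1}, so:

  H_0: rank C_0 − rank ∂_1 = 5 − 4 = 1, and the invariant factors of ∂_1 are all 1, so H_0 = Z.
  H_1: rank ker ∂_1 − rank ∂_2 = (10 − 4) − 5 = 1, and the invariant factors of ∂_2 are all 1, so H_1 = Z.
  H_2: rank ker ∂_2 − rank ∂_3 = (5 − 5) − 0 = 0, and there is no ∂_3, so H_2 = 0.

Hence the Betti numbers are b_0 = 1, b_1 = 1, b_2 = 0.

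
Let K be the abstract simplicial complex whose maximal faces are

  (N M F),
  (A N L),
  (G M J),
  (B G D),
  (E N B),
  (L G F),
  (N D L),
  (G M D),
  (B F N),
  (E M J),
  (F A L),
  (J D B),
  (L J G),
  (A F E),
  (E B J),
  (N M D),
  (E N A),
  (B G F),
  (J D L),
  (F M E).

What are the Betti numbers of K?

Order the vertices as A < B < D < E < F < G < J < L < M < N. Listing each simplex with vertices in this order, K has dimension 2 with simplices:

  0-simplices (10): A, B, D, E, F, G, J, L, M, N
  1-simplices (30): AE, AF, AL, AN, BD, BE, BF, BG, BJ, BN, DG, DJ, DL, DM, DN, EF, EJ, EM, EN, FG, FL, FM, FN, GJ, GL, GM, JL, JM, LN, MN
  2-simplices (20): AEF, AEN, AFL, ALN, BDG, BDJ, BEJ, BEN, BFG, BFN, DGM, DJL, DLN, DMN, EFM, EJM, FGL, FMN, GJL, GJM

so the chain groups are C_0 ≅ Z^10, C_1 ≅ Z^30, C_2 ≅ Z^20.

Boundary ∂_1: C_1 → C_0 is given by ∂[p,q] = [q] − [p]. For instance
  ∂JL = L − J.
The resulting 10×30 matrix has rank 9, and its Smith normal form has invariant factors (1,1,1,1,1,1,1,1,1).

∂_2: C_2 → C_1 maps a triangle to the signed sum of its edges. For instance
  ∂BDJ = DJ − BJ + BD,
  ∂DJL = JL − DL + DJ.
This gives a 30×20 integer matrix of rank 20; reducing to Smith normal form yields diagonal entries (1,1,1,1,1,1,1,1,1,1,1,1,1,1,1,1,1,1,1,2).

From H_k ≅ ker(∂_k) / im(∂_{k+1}) we obtain:

  H_0: rank C_0 − rank ∂_1 = 10 − 9 = 1, and the invariant factors of ∂_1 are all 1, so H_0 = Z.
  H_1: rank ker ∂_1 − rank ∂_2 = (30 − 9) − 20 = 1, and ∂_2 has invariant factor 2 > 1, so H_1 = Z × Z/2.
  H_2: rank ker ∂_2 − rank ∂_3 = (20 − 20) − 0 = 0, and there is no ∂_3, so H_2 = 0.

Hence the Betti numbers are b_0 = 1, b_1 = 1, b_2 = 0.

b_0 = 1, b_1 = 1, b_2 = 0.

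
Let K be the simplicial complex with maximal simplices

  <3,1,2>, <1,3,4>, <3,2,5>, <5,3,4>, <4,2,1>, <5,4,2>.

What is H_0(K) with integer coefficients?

Order the vertices as 1 < 2 < 3 < 4 < 5. Listing each simplex with vertices in this order, K has dimension 2 with simplices:

  0-simplices (5): [1], [2], [3], [4], [5]
  1-simplices (9): [1,2], [1,3], [1,4], [2,3], [2,4], [2,5], [3,4], [3,5], [4,5]
  2-simplices (6): [1,2,3], [1,2,4], [1,3,4], [2,3,5], [2,4,5], [3,4,5]

giving chain groups C_0 ≅ Z^5, C_1 ≅ Z^9, C_2 ≅ Z^6.

Boundary ∂_1: C_1 → C_0 maps an edge to its endpoints' difference, ∂[p,q] = q − p. For instance
  ∂[2,3] = [3] − [2].
The 5×9 boundary matrix has rank 4 and Smith normal form diag(1,1,1,1).

∂_2: C_2 → C_1 sends each 2-simplex [p,q,r] to [q,r] − [p,r] + [p,q]. For instance
  ∂[2,3,5] = [3,5] − [2,5] + [2,3],
  ∂[1,2,4] = [2,4] − [1,4] + [1,2].
The 9×6 boundary matrix has rank 5 and Smith normal form diag(1,1,1,1,1).

Now H_k = ker ∂_k / im ∂_{k+1}, so:

  H_0: rank C_0 − rank ∂_1 = 5 − 4 = 1, and the invariant factors of ∂_1 are all 1, so H_0 = Z.

H_0 ≅ Z.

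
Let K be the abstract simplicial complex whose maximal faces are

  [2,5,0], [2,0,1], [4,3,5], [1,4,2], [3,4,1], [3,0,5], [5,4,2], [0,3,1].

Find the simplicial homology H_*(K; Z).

H_0 = Z,  H_1 = 0,  H_2 = Z.

Take the total order 0 < 1 < 2 < 3 < 4 < 5 on the vertex set. Then K (dimension 2) consists of the simplices:

  0-simplices (6): [0], [1], [2], [3], [4], [5]
  1-simplices (12): [0,1], [0,2], [0,3], [0,5], [1,2], [1,3], [1,4], [2,4], [2,5], [3,4], [3,5], [4,5]
  2-simplices (8): [0,1,2], [0,1,3], [0,2,5], [0,3,5], [1,2,4], [1,3,4], [2,4,5], [3,4,5]

giving chain groups C_0 ≅ Z^6, C_1 ≅ Z^12, C_2 ≅ Z^8.

∂_1: C_1 → C_0 is given by ∂[p,q] = [q] − [p].
The resulting 6×12 matrix has rank 5, and its Smith normal form has invariant factors (1,1,1,1,1).

∂_2: C_2 → C_1 maps a triangle to the signed sum of its edges. For instance
  ∂[2,4,5] = [4,5] − [2,5] + [2,4],
  ∂[1,3,4] = [3,4] − [1,4] + [1,3].
The 12×8 boundary matrix has rank 7 and Smith normal form diag(1,1,1,1,1,1,1).

Now H_k = ker ∂_k / im ∂_{k+1}, so:

  H_0: rank C_0 − rank ∂_1 = 6 − 5 = 1, and the invariant factors of ∂_1 are all 1, so H_0 ≅ Z.
  H_1: rank ker ∂_1 − rank ∂_2 = (12 − 5) − 7 = 0, and the invariant factors of ∂_2 are all 1, so H_1 ≅ 0.
  H_2: rank ker ∂_2 − rank ∂_3 = (8 − 7) − 0 = 1, and there is no ∂_3, so H_2 ≅ Z.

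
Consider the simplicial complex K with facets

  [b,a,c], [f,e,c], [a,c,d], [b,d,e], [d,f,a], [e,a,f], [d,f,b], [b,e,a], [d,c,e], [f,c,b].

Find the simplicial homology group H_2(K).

Fix the vertex order a < b < c < d < e < f and write every simplex with vertices in increasing order. Then dim K = 2 and the simplices of K are:

  0-simplices (6): a, b, c, d, e, f
  1-simplices (15): ab, ac, ad, ae, af, bc, bd, be, bf, cd, ce, cf, de, df, ef
  2-simplices (10): abc, abe, acd, adf, aef, bcf, bde, bdf, cde, cef

giving chain groups C_0 ≅ Z^6, C_1 ≅ Z^15, C_2 ≅ Z^10.

Boundary ∂_1: C_1 → C_0 maps an edge to its endpoints' difference, ∂[p,q] = q − p.
The resulting 6×15 matrix has rank 5, and its Smith normal form has invariant factors (1,1,1,1,1).

∂_2: C_2 → C_1 maps a triangle to the signed sum of its edges. For instance
  ∂abc = bc − ac + ab,
  ∂adf = df − af + ad.
The resulting 15×10 matrix has rank 10, and its Smith normal form has invariant factors (1,1,1,1,1,1,1,1,1,2).

Now H_k = ker ∂_k / im ∂_{k+1}, so:

  H_2: rank ker ∂_2 − rank ∂_3 = (10 − 10) − 0 = 0, and there is no ∂_3, so H_2 ≅ 0.

H_2 ≅ 0.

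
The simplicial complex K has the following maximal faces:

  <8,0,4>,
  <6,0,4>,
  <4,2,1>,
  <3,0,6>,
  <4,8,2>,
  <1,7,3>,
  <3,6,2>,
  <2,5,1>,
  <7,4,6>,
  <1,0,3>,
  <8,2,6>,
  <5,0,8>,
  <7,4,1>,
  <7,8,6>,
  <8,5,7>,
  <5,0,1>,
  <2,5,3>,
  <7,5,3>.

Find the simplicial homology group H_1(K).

H_1 = Z ⊕ Z/2.

We work with the vertex ordering 0 < 1 < 2 < 3 < 4 < 5 < 6 < 7 < 8. The simplices of K, each written with vertices in increasing order, are:

  0-simplices (9): [0], [1], [2], [3], [4], [5], [6], [7], [8]
  1-simplices (27): (27 of them)
  2-simplices (18): [0,1,3], [0,1,5], [0,3,6], [0,4,6], [0,4,8], [0,5,8], [1,2,4], [1,2,5], [1,3,7], [1,4,7], [2,3,5], [2,3,6], [2,4,8], [2,6,8], [3,5,7], [4,6,7], [5,7,8], [6,7,8]

Hence C_0 ≅ Z^9, C_1 ≅ Z^27, C_2 ≅ Z^18.

The boundary map ∂_1: C_1 → C_0 is given by ∂[p,q] = [q] − [p]. For instance
  ∂[2,8] = [8] − [2].
The resulting 9×27 matrix has rank 8, and its Smith normal form has invariant factors (1,1,1,1,1,1,1,1).

Boundary ∂_2: C_2 → C_1 maps a triangle to the signed sum of its edges. For instance
  ∂[0,3,6] = [3,6] − [0,6] + [0,3],
  ∂[1,2,5] = [2,5] − [1,5] + [1,2].
This gives a 27×18 integer matrix of rank 18; reducing to Smith normal form yields diagonal entries (1,1,1,1,1,1,1,1,1,1,1,1,1,1,1,1,1,2).

Reading off H_k = ker ∂_k / im ∂_{k+1}:

  H_1: rank ker ∂_1 − rank ∂_2 = (27 − 8) − 18 = 1, and ∂_2 has invariant factor 2 > 1, so H_1 = Z ⊕ Z/2.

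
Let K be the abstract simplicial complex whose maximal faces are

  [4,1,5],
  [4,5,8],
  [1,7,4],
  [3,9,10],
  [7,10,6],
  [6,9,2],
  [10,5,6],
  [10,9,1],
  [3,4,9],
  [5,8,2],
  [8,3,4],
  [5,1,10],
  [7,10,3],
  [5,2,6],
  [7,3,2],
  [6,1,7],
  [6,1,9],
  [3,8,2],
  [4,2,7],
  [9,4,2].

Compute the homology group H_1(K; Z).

We work with the vertex ordering 1 < 2 < 3 < 4 < 5 < 6 < 7 < 8 < 9 < 10. The simplices of K, each written with vertices in increasing order, are:

  0-simplices (10): [1], [2], [3], [4], [5], [6], [7], [8], [9], [10]
  1-simplices (30): (30 of them)
  2-simplices (20): (20 of them)

Hence C_0 ≅ Z^10, C_1 ≅ Z^30, C_2 ≅ Z^20.

The boundary map ∂_1: C_1 → C_0 maps an edge to its endpoints' difference, ∂[p,q] = q − p.
The resulting 10×30 matrix has rank 9, and its Smith normal form has invariant factors (1,1,1,1,1,1,1,1,1).

∂_2: C_2 → C_1 maps a triangle to the signed sum of its edges. For instance
  ∂[4,5,8] = [5,8] − [4,8] + [4,5],
  ∂[2,5,8] = [5,8] − [2,8] + [2,5].
This gives a 30×20 integer matrix of rank 20; reducing to Smith normal form yields diagonal entries (1,1,1,1,1,1,1,1,1,1,1,1,1,1,1,1,1,1,1,2).

Now H_k = ker ∂_k / im ∂_{k+1}, so:

  H_1: rank ker ∂_1 − rank ∂_2 = (30 − 9) − 20 = 1, and ∂_2 has invariant factor 2 > 1, so H_1 ≅ Z ⊕ Z/2.

H_1 ≅ Z ⊕ Z/2.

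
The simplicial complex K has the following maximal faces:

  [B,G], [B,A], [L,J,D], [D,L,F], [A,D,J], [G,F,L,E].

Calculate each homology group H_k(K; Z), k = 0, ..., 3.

H_0 ≅ Z,  H_1 ≅ Z,  H_2 = 0,  H_3 = 0.

Order the vertices as A < B < D < E < F < G < J < L. Listing each simplex with vertices in this order, K has dimension 3 with simplices:

  0-simplices (8): A, B, D, E, F, G, J, L
  1-simplices (14): AB, AD, AJ, BG, DF, DJ, DL, EF, EG, EL, FG, FL, GL, JL
  2-simplices (7): ADJ, DFL, DJL, EFG, EFL, EGL, FGL
  3-simplices (1): EFGL

so the chain groups are C_0 ≅ Z^8, C_1 ≅ Z^14, C_2 ≅ Z^7, C_3 ≅ Z^1.

∂_1: C_1 → C_0 sends each edge [p,q] (with p < q) to q − p. For instance
  ∂FG = G − F.
As a 8×14 matrix over Z this has rank 7, with invariant factors (1,1,1,1,1,1,1).

The boundary map ∂_2: C_2 → C_1 sends each 2-simplex [p,q,r] to [q,r] − [p,r] + [p,q]. For instance
  ∂EFG = FG − EG + EF,
  ∂DFL = FL − DL + DF.
The 14×7 boundary matrix has rank 6 and Smith normal form diag(1,1,1,1,1,1).

Boundary ∂_3: C_3 → C_2 sends each 3-simplex σ to the alternating sum Σ_i (−1)^i (σ with its i-th vertex removed). For instance
  ∂EFGL = FGL − EGL + EFL − EFG.
This gives a 7×1 integer matrix of rank 1; reducing to Smith normal form yields diagonal entries (1).

Computing H_k = (kernel of ∂_k) / (image of ∂_{k+1}):

  H_0: rank C_0 − rank ∂_1 = 8 − 7 = 1, and the invariant factors of ∂_1 are all 1, so H_0 = Z.
  H_1: rank ker ∂_1 − rank ∂_2 = (14 − 7) − 6 = 1, and the invariant factors of ∂_2 are all 1, so H_1 = Z.
  H_2: rank ker ∂_2 − rank ∂_3 = (7 − 6) − 1 = 0, and the invariant factors of ∂_3 are all 1, so H_2 = 0.
  H_3: rank ker ∂_3 − rank ∂_4 = (1 − 1) − 0 = 0, and there is no ∂_4, so H_3 = 0.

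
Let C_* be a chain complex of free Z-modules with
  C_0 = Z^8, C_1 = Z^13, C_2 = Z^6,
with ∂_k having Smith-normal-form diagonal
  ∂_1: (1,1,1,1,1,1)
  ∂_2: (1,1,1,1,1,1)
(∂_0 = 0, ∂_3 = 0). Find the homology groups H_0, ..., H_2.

H_0: b_0 = 8 − 0 − 6 = 2; torsion from ∂_1 factors > 1: none. So H_0 = Z^2.
H_1: b_1 = 13 − 6 − 6 = 1; torsion from ∂_2 factors > 1: none. So H_1 = Z.
H_2: b_2 = 6 − 6 − 0 = 0; torsion from ∂_3 factors > 1: none. So H_2 = 0.

H_0 = Z^2,  H_1 = Z,  H_2 = 0.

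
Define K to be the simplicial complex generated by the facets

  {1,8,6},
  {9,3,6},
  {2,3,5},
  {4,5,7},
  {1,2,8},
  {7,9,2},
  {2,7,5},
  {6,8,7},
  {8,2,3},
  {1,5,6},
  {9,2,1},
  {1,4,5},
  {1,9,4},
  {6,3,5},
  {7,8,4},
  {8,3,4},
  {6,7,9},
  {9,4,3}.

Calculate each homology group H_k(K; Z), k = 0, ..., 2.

H_0 ≅ Z,  H_1 ≅ Z^2,  H_2 ≅ Z.

Take the total order 1 < 2 < 3 < 4 < 5 < 6 < 7 < 8 < 9 on the vertex set. Then K (dimension 2) consists of the simplices:

  0-simplices (9): [1], [2], [3], [4], [5], [6], [7], [8], [9]
  1-simplices (27): (27 of them)
  2-simplices (18): [1,2,8], [1,2,9], [1,4,5], [1,4,9], [1,5,6], [1,6,8], [2,3,5], [2,3,8], [2,5,7], [2,7,9], [3,4,8], [3,4,9], [3,5,6], [3,6,9], [4,5,7], [4,7,8], [6,7,8], [6,7,9]

so the chain groups are C_0 ≅ Z^9, C_1 ≅ Z^27, C_2 ≅ Z^18.

∂_1: C_1 → C_0 sends each edge [p,q] (with p < q) to q − p. For instance
  ∂[2,5] = [5] − [2].
The resulting 9×27 matrix has rank 8, and its Smith normal form has invariant factors (1,1,1,1,1,1,1,1).

The boundary map ∂_2: C_2 → C_1 sends each 2-simplex [p,q,r] to [q,r] − [p,r] + [p,q]. For instance
  ∂[3,6,9] = [6,9] − [3,9] + [3,6],
  ∂[6,7,9] = [7,9] − [6,9] + [6,7].
As a 27×18 matrix over Z this has rank 17, with invariant factors (1,1,1,1,1,1,1,1,1,1,1,1,1,1,1,1,1).

From H_k ≅ ker(∂_k) / im(∂_{k+1}) we obtain:

  H_0: rank C_0 − rank ∂_1 = 9 − 8 = 1, and the invariant factors of ∂_1 are all 1, so H_0 ≅ Z.
  H_1: rank ker ∂_1 − rank ∂_2 = (27 − 8) − 17 = 2, and the invariant factors of ∂_2 are all 1, so H_1 ≅ Z^2.
  H_2: rank ker ∂_2 − rank ∂_3 = (18 − 17) − 0 = 1, and there is no ∂_3, so H_2 ≅ Z.

(K is a triangulation of the torus T^2.)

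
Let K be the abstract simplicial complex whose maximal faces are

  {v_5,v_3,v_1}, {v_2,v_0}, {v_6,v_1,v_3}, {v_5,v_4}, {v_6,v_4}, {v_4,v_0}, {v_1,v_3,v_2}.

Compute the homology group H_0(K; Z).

H_0 ≅ Z.

Fix the vertex order v_0 < v_1 < v_2 < v_3 < v_4 < v_5 < v_6 and write every simplex with vertices in increasing order. Then dim K = 2 and the simplices of K are:

  0-simplices (7): [v_0], [v_1], [v_2], [v_3], [v_4], [v_5], [v_6]
  1-simplices (11): [v_0,v_2], [v_0,v_4], [v_1,v_2], [v_1,v_3], [v_1,v_5], [v_1,v_6], [v_2,v_3], [v_3,v_5], [v_3,v_6], [v_4,v_5], [v_4,v_6]
  2-simplices (3): [v_1,v_2,v_3], [v_1,v_3,v_5], [v_1,v_3,v_6]

giving chain groups C_0 ≅ Z^7, C_1 ≅ Z^11, C_2 ≅ Z^3.

∂_1: C_1 → C_0 maps an edge to its endpoints' difference, ∂[p,q] = q − p. For instance
  ∂[v_3,v_5] = [v_5] − [v_3].
The resulting 7×11 matrix has rank 6, and its Smith normal form has invariant factors (1,1,1,1,1,1).

The boundary map ∂_2: C_2 → C_1 maps a triangle to the signed sum of its edges. For instance
  ∂[v_1,v_3,v_6] = [v_3,v_6] − [v_1,v_6] + [v_1,v_3],
  ∂[v_1,v_3,v_5] = [v_3,v_5] − [v_1,v_5] + [v_1,v_3].
The resulting 11×3 matrix has rank 3, and its Smith normal form has invariant factors (1,1,1).

Computing H_k = (kernel of ∂_k) / (image of ∂_{k+1}):

  H_0: rank C_0 − rank ∂_1 = 7 − 6 = 1, and the invariant factors of ∂_1 are all 1, so H_0 ≅ Z.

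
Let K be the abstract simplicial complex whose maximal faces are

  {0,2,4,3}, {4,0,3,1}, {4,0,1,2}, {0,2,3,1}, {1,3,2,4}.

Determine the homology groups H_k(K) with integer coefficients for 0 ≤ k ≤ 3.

H_0 = Z,  H_1 = 0,  H_2 = 0,  H_3 = Z.

Take the total order 0 < 1 < 2 < 3 < 4 on the vertex set. Then K (dimension 3) consists of the simplices:

  0-simplices (5): [0], [1], [2], [3], [4]
  1-simplices (10): [0,1], [0,2], [0,3], [0,4], [1,2], [1,3], [1,4], [2,3], [2,4], [3,4]
  2-simplices (10): [0,1,2], [0,1,3], [0,1,4], [0,2,3], [0,2,4], [0,3,4], [1,2,3], [1,2,4], [1,3,4], [2,3,4]
  3-simplices (5): [0,1,2,3], [0,1,2,4], [0,1,3,4], [0,2,3,4], [1,2,3,4]

giving chain groups C_0 ≅ Z^5, C_1 ≅ Z^10, C_2 ≅ Z^10, C_3 ≅ Z^5.

∂_1: C_1 → C_0 sends each edge [p,q] (with p < q) to q − p. For instance
  ∂[1,4] = [4] − [1].
As a 5×10 matrix over Z this has rank 4, with invariant factors (1,1,1,1).

∂_2: C_2 → C_1 acts by ∂[p,q,r] = [q,r] − [p,r] + [p,q]. For instance
  ∂[0,1,2] = [1,2] − [0,2] + [0,1],
  ∂[0,1,4] = [1,4] − [0,4] + [0,1].
As a 10×10 matrix over Z this has rank 6, with invariant factors (1,1,1,1,1,1).

∂_3: C_3 → C_2 sends each 3-simplex σ to the alternating sum Σ_i (−1)^i (σ with its i-th vertex removed). For instance
  ∂[1,2,3,4] = [2,3,4] − [1,3,4] + [1,2,4] − [1,2,3],
  ∂[0,1,3,4] = [1,3,4] − [0,3,4] + [0,1,4] − [0,1,3].
This gives a 10×5 integer matrix of rank 4; reducing to Smith normal form yields diagonal entries (1,1,1,1).

From H_k ≅ ker(∂_k) / im(∂_{k+1}) we obtain:

  H_0: rank C_0 − rank ∂_1 = 5 − 4 = 1, and the invariant factors of ∂_1 are all 1, so H_0 = Z.
  H_1: rank ker ∂_1 − rank ∂_2 = (10 − 4) − 6 = 0, and the invariant factors of ∂_2 are all 1, so H_1 = 0.
  H_2: rank ker ∂_2 − rank ∂_3 = (10 − 6) − 4 = 0, and the invariant factors of ∂_3 are all 1, so H_2 = 0.
  H_3: rank ker ∂_3 − rank ∂_4 = (5 − 4) − 0 = 1, and there is no ∂_4, so H_3 = Z.

As a check, the Euler characteristic is 5 − 10 + 10 − 5 = 0, which agrees with 1 − 0 + 0 − 1 = 0.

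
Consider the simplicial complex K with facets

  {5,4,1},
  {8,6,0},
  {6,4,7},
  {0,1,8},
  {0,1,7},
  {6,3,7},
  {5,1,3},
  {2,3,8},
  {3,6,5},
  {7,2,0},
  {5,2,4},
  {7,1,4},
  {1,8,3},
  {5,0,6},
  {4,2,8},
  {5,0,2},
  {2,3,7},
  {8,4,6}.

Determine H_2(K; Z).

Order the vertices as 0 < 1 < 2 < 3 < 4 < 5 < 6 < 7 < 8. Listing each simplex with vertices in this order, K has dimension 2 with simplices:

  0-simplices (9): [0], [1], [2], [3], [4], [5], [6], [7], [8]
  1-simplices (27): (27 of them)
  2-simplices (18): [0,1,7], [0,1,8], [0,2,5], [0,2,7], [0,5,6], [0,6,8], [1,3,5], [1,3,8], [1,4,5], [1,4,7], [2,3,7], [2,3,8], [2,4,5], [2,4,8], [3,5,6], [3,6,7], [4,6,7], [4,6,8]

Hence C_0 ≅ Z^9, C_1 ≅ Z^27, C_2 ≅ Z^18.

The boundary map ∂_1: C_1 → C_0 maps an edge to its endpoints' difference, ∂[p,q] = q − p. For instance
  ∂[4,8] = [8] − [4].
The 9×27 boundary matrix has rank 8 and Smith normal form diag(1,1,1,1,1,1,1,1).

The boundary map ∂_2: C_2 → C_1 acts by ∂[p,q,r] = [q,r] − [p,r] + [p,q]. For instance
  ∂[1,4,5] = [4,5] − [1,5] + [1,4],
  ∂[0,1,8] = [1,8] − [0,8] + [0,1].
As a 27×18 matrix over Z this has rank 17, with invariant factors (1,1,1,1,1,1,1,1,1,1,1,1,1,1,1,1,1).

From H_k ≅ ker(∂_k) / im(∂_{k+1}) we obtain:

  H_2: rank ker ∂_2 − rank ∂_3 = (18 − 17) − 0 = 1, and there is no ∂_3, so H_2 ≅ Z.

H_2 = Z.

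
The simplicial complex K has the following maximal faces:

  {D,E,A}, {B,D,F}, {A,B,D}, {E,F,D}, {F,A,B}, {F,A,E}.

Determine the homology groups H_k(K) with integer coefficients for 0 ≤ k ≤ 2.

H_0 = Z,  H_1 = 0,  H_2 = Z.

We work with the vertex ordering A < B < D < E < F. The simplices of K, each written with vertices in increasing order, are:

  0-simplices (5): A, B, D, E, F
  1-simplices (9): AB, AD, AE, AF, BD, BF, DE, DF, EF
  2-simplices (6): ABD, ABF, ADE, AEF, BDF, DEF

so the chain groups are C_0 ≅ Z^5, C_1 ≅ Z^9, C_2 ≅ Z^6.

∂_1: C_1 → C_0 sends each edge [p,q] (with p < q) to q − p. For instance
  ∂AF = F − A.
The resulting 5×9 matrix has rank 4, and its Smith normal form has invariant factors (1,1,1,1).

The boundary map ∂_2: C_2 → C_1 acts by ∂[p,q,r] = [q,r] − [p,r] + [p,q]. For instance
  ∂ADE = DE − AE + AD,
  ∂ABF = BF − AF + AB.
The 9×6 boundary matrix has rank 5 and Smith normal form diag(1,1,1,1,1).

Now H_k = ker ∂_k / im ∂_{k+1}, so:

  H_0: rank C_0 − rank ∂_1 = 5 − 4 = 1, and the invariant factors of ∂_1 are all 1, so H_0 = Z.
  H_1: rank ker ∂_1 − rank ∂_2 = (9 − 4) − 5 = 0, and the invariant factors of ∂_2 are all 1, so H_1 = 0.
  H_2: rank ker ∂_2 − rank ∂_3 = (6 − 5) − 0 = 1, and there is no ∂_3, so H_2 = Z.

As a check, the Euler characteristic is 5 − 9 + 6 = 2, which agrees with 1 − 0 + 1 = 2.
(K is a triangulation of the 2-sphere S^2.)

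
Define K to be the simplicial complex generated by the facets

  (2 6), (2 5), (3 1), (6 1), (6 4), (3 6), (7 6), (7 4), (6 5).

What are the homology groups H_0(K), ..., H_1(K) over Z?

H_0 = Z,  H_1 = Z^3.

Fix the vertex order 1 < 2 < 3 < 4 < 5 < 6 < 7 and write every simplex with vertices in increasing order. Then dim K = 1 and the simplices of K are:

  0-simplices (7): [1], [2], [3], [4], [5], [6], [7]
  1-simplices (9): [1,3], [1,6], [2,5], [2,6], [3,6], [4,6], [4,7], [5,6], [6,7]

giving chain groups C_0 ≅ Z^7, C_1 ≅ Z^9.

Boundary ∂_1: C_1 → C_0 maps an edge to its endpoints' difference, ∂[p,q] = q − p. For instance
  ∂[4,7] = [7] − [4].
As a 7×9 matrix over Z this has rank 6, with invariant factors (1,1,1,1,1,1).

Reading off H_k = ker ∂_k / im ∂_{k+1}:

  H_0: rank C_0 − rank ∂_1 = 7 − 6 = 1, and the invariant factors of ∂_1 are all 1, so H_0 ≅ Z.
  H_1: rank ker ∂_1 − rank ∂_2 = (9 − 6) − 0 = 3, and there is no ∂_2, so H_1 ≅ Z^3.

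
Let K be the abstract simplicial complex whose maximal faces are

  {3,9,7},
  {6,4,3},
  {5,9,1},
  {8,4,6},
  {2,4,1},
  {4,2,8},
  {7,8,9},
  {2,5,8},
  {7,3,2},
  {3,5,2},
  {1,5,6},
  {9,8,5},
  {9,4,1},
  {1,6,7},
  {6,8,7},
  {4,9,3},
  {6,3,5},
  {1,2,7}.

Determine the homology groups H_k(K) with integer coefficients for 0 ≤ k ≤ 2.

H_0 = Z,  H_1 = Z^2,  H_2 = Z.

Order the vertices as 1 < 2 < 3 < 4 < 5 < 6 < 7 < 8 < 9. Listing each simplex with vertices in this order, K has dimension 2 with simplices:

  0-simplices (9): [1], [2], [3], [4], [5], [6], [7], [8], [9]
  1-simplices (27): (27 of them)
  2-simplices (18): [1,2,4], [1,2,7], [1,4,9], [1,5,6], [1,5,9], [1,6,7], [2,3,5], [2,3,7], [2,4,8], [2,5,8], [3,4,6], [3,4,9], [3,5,6], [3,7,9], [4,6,8], [5,8,9], [6,7,8], [7,8,9]

so the chain groups are C_0 ≅ Z^9, C_1 ≅ Z^27, C_2 ≅ Z^18.

∂_1: C_1 → C_0 sends each edge [p,q] (with p < q) to q − p.
As a 9×27 matrix over Z this has rank 8, with invariant factors (1,1,1,1,1,1,1,1).

Boundary ∂_2: C_2 → C_1 acts by ∂[p,q,r] = [q,r] − [p,r] + [p,q]. For instance
  ∂[1,6,7] = [6,7] − [1,7] + [1,6],
  ∂[7,8,9] = [8,9] − [7,9] + [7,8].
The 27×18 boundary matrix has rank 17 and Smith normal form diag(1,1,1,1,1,1,1,1,1,1,1,1,1,1,1,1,1).

Now H_k = ker ∂_k / im ∂_{k+1}, so:

  H_0: rank C_0 − rank ∂_1 = 9 − 8 = 1, and the invariant factors of ∂_1 are all 1, so H_0 ≅ Z.
  H_1: rank ker ∂_1 − rank ∂_2 = (27 − 8) − 17 = 2, and the invariant factors of ∂_2 are all 1, so H_1 ≅ Z^2.
  H_2: rank ker ∂_2 − rank ∂_3 = (18 − 17) − 0 = 1, and there is no ∂_3, so H_2 ≅ Z.

As a check, the Euler characteristic is 9 − 27 + 18 = 0, which agrees with 1 − 2 + 1 = 0.
(K is a triangulation of the torus T^2.)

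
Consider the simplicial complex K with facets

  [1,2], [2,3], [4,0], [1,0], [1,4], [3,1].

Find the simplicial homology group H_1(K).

Take the total order 0 < 1 < 2 < 3 < 4 on the vertex set. Then K (dimension 1) consists of the simplices:

  0-simplices (5): [0], [1], [2], [3], [4]
  1-simplices (6): [0,1], [0,4], [1,2], [1,3], [1,4], [2,3]

Hence C_0 ≅ Z^5, C_1 ≅ Z^6.

∂_1: C_1 → C_0 is given by ∂[p,q] = [q] − [p]. For instance
  ∂[0,4] = [4] − [0].
The 5×6 boundary matrix has rank 4 and Smith normal form diag(1,1,1,1).

Computing H_k = (kernel of ∂_k) / (image of ∂_{k+1}):

  H_1: rank ker ∂_1 − rank ∂_2 = (6 − 4) − 0 = 2, and there is no ∂_2, so H_1 ≅ Z^2.

H_1 = Z^2.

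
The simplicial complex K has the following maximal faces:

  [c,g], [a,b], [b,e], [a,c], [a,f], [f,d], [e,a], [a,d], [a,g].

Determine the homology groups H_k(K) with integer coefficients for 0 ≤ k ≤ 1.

Fix the vertex order a < b < c < d < e < f < g and write every simplex with vertices in increasing order. Then dim K = 1 and the simplices of K are:

  0-simplices (7): a, b, c, d, e, f, g
  1-simplices (9): ab, ac, ad, ae, af, ag, be, cg, df

giving chain groups C_0 ≅ Z^7, C_1 ≅ Z^9.

Boundary ∂_1: C_1 → C_0 sends each edge [p,q] (with p < q) to q − p.
As a 7×9 matrix over Z this has rank 6, with invariant factors (1,1,1,1,1,1).

Now H_k = ker ∂_k / im ∂_{k+1}, so:

  H_0: rank C_0 − rank ∂_1 = 7 − 6 = 1, and the invariant factors of ∂_1 are all 1, so H_0 = Z.
  H_1: rank ker ∂_1 − rank ∂_2 = (9 − 6) − 0 = 3, and there is no ∂_2, so H_1 = Z^3.

H_0 ≅ Z,  H_1 ≅ Z^3.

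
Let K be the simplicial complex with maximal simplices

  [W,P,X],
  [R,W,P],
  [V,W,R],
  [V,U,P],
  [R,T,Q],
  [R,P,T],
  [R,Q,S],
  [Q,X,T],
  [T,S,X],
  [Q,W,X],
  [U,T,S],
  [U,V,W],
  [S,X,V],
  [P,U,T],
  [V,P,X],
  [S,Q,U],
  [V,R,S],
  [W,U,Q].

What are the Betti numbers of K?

b_0 = 1, b_1 = 1, b_2 = 0.

We work with the vertex ordering P < Q < R < S < T < U < V < W < X. The simplices of K, each written with vertices in increasing order, are:

  0-simplices (9): P, Q, R, S, T, U, V, W, X
  1-simplices (27): PR, PT, PU, PV, PW, PX, QR, QS, QT, QU, QW, QX, RS, RT, RV, RW, ST, SU, SV, SX, TU, TX, UV, UW, VW, VX, WX
  2-simplices (18): PRT, PRW, PTU, PUV, PVX, PWX, QRS, QRT, QSU, QTX, QUW, QWX, RSV, RVW, STU, STX, SVX, UVW

Hence C_0 ≅ Z^9, C_1 ≅ Z^27, C_2 ≅ Z^18.

Boundary ∂_1: C_1 → C_0 maps an edge to its endpoints' difference, ∂[p,q] = q − p.
The resulting 9×27 matrix has rank 8, and its Smith normal form has invariant factors (1,1,1,1,1,1,1,1).

∂_2: C_2 → C_1 sends each 2-simplex [p,q,r] to [q,r] − [p,r] + [p,q]. For instance
  ∂QRT = RT − QT + QR,
  ∂QWX = WX − QX + QW.
As a 27×18 matrix over Z this has rank 18, with invariant factors (1,1,1,1,1,1,1,1,1,1,1,1,1,1,1,1,1,2).

Reading off H_k = ker ∂_k / im ∂_{k+1}:

  H_0: rank C_0 − rank ∂_1 = 9 − 8 = 1, and the invariant factors of ∂_1 are all 1, so H_0 = Z.
  H_1: rank ker ∂_1 − rank ∂_2 = (27 − 8) − 18 = 1, and ∂_2 has invariant factor 2 > 1, so H_1 = Z × Z/2.
  H_2: rank ker ∂_2 − rank ∂_3 = (18 − 18) − 0 = 0, and there is no ∂_3, so H_2 = 0.

Hence the Betti numbers are b_0 = 1, b_1 = 1, b_2 = 0.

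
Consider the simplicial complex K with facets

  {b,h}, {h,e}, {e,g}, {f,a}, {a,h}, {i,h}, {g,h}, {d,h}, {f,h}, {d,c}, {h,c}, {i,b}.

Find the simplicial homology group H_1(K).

K has 9 vertices, 12 edges.
rank ∂_1 = 8, rank ∂_2 = 0 ⇒ b_1 = 12 − 8 − 0 = 4. So H_1 ≅ Z^4.

H_1 ≅ Z^4.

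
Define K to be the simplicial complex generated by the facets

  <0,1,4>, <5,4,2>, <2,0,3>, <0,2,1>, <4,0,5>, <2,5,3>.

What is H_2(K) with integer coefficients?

H_2 = 0.

K has 6 vertices, 12 edges, 6 triangles.
rank ∂_2 = 6, rank ∂_3 = 0 ⇒ b_2 = 6 − 6 − 0 = 0. So H_2 ≅ 0.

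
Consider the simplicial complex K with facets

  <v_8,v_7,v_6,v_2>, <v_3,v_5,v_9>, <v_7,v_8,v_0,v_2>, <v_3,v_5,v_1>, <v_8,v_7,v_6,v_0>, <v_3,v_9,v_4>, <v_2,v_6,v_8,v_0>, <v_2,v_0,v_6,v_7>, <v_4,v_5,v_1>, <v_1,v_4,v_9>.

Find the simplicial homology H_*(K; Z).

Order the vertices as v_0 < v_1 < v_2 < v_3 < v_4 < v_5 < v_6 < v_7 < v_8 < v_9. Listing each simplex with vertices in this order, K has dimension 3 with simplices:

  0-simplices (10): [v_0], [v_1], [v_2], [v_3], [v_4], [v_5], [v_6], [v_7], [v_8], [v_9]
  1-simplices (20): (20 of them)
  2-simplices (15): (15 of them)
  3-simplices (5): [v_0,v_2,v_6,v_7], [v_0,v_2,v_6,v_8], [v_0,v_2,v_7,v_8], [v_0,v_6,v_7,v_8], [v_2,v_6,v_7,v_8]

giving chain groups C_0 ≅ Z^10, C_1 ≅ Z^20, C_2 ≅ Z^15, C_3 ≅ Z^5.

The boundary map ∂_1: C_1 → C_0 maps an edge to its endpoints' difference, ∂[p,q] = q − p. For instance
  ∂[v_1,v_3] = [v_3] − [v_1].
The 10×20 boundary matrix has rank 8 and Smith normal form diag(1,1,1,1,1,1,1,1).

∂_2: C_2 → C_1 sends each 2-simplex [p,q,r] to [q,r] − [p,r] + [p,q]. For instance
  ∂[v_2,v_7,v_8] = [v_7,v_8] − [v_2,v_8] + [v_2,v_7],
  ∂[v_3,v_5,v_9] = [v_5,v_9] − [v_3,v_9] + [v_3,v_5].
The 20×15 boundary matrix has rank 11 and Smith normal form diag(1,1,1,1,1,1,1,1,1,1,1).

The boundary map ∂_3: C_3 → C_2 sends each 3-simplex σ to the alternating sum Σ_i (−1)^i (σ with its i-th vertex removed). For instance
  ∂[v_0,v_2,v_7,v_8] = [v_2,v_7,v_8] − [v_0,v_7,v_8] + [v_0,v_2,v_8] − [v_0,v_2,v_7],
  ∂[v_0,v_2,v_6,v_8] = [v_2,v_6,v_8] − [v_0,v_6,v_8] + [v_0,v_2,v_8] − [v_0,v_2,v_6].
This gives a 15×5 integer matrix of rank 4; reducing to Smith normal form yields diagonal entries (1,1,1,1).

Computing H_k = (kernel of ∂_k) / (image of ∂_{k+1}):

  H_0: rank C_0 − rank ∂_1 = 10 − 8 = 2, and the invariant factors of ∂_1 are all 1, so H_0 ≅ Z^2.
  H_1: rank ker ∂_1 − rank ∂_2 = (20 − 8) − 11 = 1, and the invariant factors of ∂_2 are all 1, so H_1 ≅ Z.
  H_2: rank ker ∂_2 − rank ∂_3 = (15 − 11) − 4 = 0, and the invariant factors of ∂_3 are all 1, so H_2 ≅ 0.
  H_3: rank ker ∂_3 − rank ∂_4 = (5 − 4) − 0 = 1, and there is no ∂_4, so H_3 ≅ Z.

As a check, the Euler characteristic is 10 − 20 + 15 − 5 = 0, which agrees with 2 − 1 + 0 − 1 = 0.
(K is a triangulation of the disjoint union of the 3-sphere S^3 and the Möbius band.)

H_0 = Z^2,  H_1 = Z,  H_2 = 0,  H_3 = Z.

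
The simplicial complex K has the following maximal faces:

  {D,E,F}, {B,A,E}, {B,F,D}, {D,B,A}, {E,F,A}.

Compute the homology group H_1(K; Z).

H_1 = Z.

We work with the vertex ordering A < B < D < E < F. The simplices of K, each written with vertices in increasing order, are:

  0-simplices (5): A, B, D, E, F
  1-simplices (10): AB, AD, AE, AF, BD, BE, BF, DE, DF, EF
  2-simplices (5): ABD, ABE, AEF, BDF, DEF

giving chain groups C_0 ≅ Z^5, C_1 ≅ Z^10, C_2 ≅ Z^5.

Boundary ∂_1: C_1 → C_0 is given by ∂[p,q] = [q] − [p].
The 5×10 boundary matrix has rank 4 and Smith normal form diag(1,1,1,1).

∂_2: C_2 → C_1 sends each 2-simplex [p,q,r] to [q,r] − [p,r] + [p,q]. For instance
  ∂ABD = BD − AD + AB,
  ∂ABE = BE − AE + AB.
The 10×5 boundary matrix has rank 5 and Smith normal form diag(1,1,1,1,1).

Now H_k = ker ∂_k / im ∂_{k+1}, so:

  H_1: rank ker ∂_1 − rank ∂_2 = (10 − 4) − 5 = 1, and the invariant factors of ∂_2 are all 1, so H_1 = Z.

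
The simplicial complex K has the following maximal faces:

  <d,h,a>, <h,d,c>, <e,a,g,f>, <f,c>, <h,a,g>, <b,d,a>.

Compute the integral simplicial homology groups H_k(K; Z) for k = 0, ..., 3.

H_0 ≅ Z,  H_1 ≅ Z,  H_2 = 0,  H_3 = 0.

Fix the vertex order a < b < c < d < e < f < g < h and write every simplex with vertices in increasing order. Then dim K = 3 and the simplices of K are:

  0-simplices (8): a, b, c, d, e, f, g, h
  1-simplices (15): ab, ad, ae, af, ag, ah, bd, cd, cf, ch, dh, ef, eg, fg, gh
  2-simplices (8): abd, adh, aef, aeg, afg, agh, cdh, efg
  3-simplices (1): aefg

so the chain groups are C_0 ≅ Z^8, C_1 ≅ Z^15, C_2 ≅ Z^8, C_3 ≅ Z^1.

Boundary ∂_1: C_1 → C_0 is given by ∂[p,q] = [q] − [p]. For instance
  ∂ad = d − a.
As a 8×15 matrix over Z this has rank 7, with invariant factors (1,1,1,1,1,1,1).

Boundary ∂_2: C_2 → C_1 acts by ∂[p,q,r] = [q,r] − [p,r] + [p,q]. For instance
  ∂efg = fg − eg + ef,
  ∂aeg = eg − ag + ae.
This gives a 15×8 integer matrix of rank 7; reducing to Smith normal form yields diagonal entries (1,1,1,1,1,1,1).

The boundary map ∂_3: C_3 → C_2 sends each 3-simplex σ to the alternating sum Σ_i (−1)^i (σ with its i-th vertex removed). For instance
  ∂aefg = efg − afg + aeg − aef.
The 8×1 boundary matrix has rank 1 and Smith normal form diag(1).

Reading off H_k = ker ∂_k / im ∂_{k+1}:

  H_0: rank C_0 − rank ∂_1 = 8 − 7 = 1, and the invariant factors of ∂_1 are all 1, so H_0 ≅ Z.
  H_1: rank ker ∂_1 − rank ∂_2 = (15 − 7) − 7 = 1, and the invariant factors of ∂_2 are all 1, so H_1 ≅ Z.
  H_2: rank ker ∂_2 − rank ∂_3 = (8 − 7) − 1 = 0, and the invariant factors of ∂_3 are all 1, so H_2 ≅ 0.
  H_3: rank ker ∂_3 − rank ∂_4 = (1 − 1) − 0 = 0, and there is no ∂_4, so H_3 ≅ 0.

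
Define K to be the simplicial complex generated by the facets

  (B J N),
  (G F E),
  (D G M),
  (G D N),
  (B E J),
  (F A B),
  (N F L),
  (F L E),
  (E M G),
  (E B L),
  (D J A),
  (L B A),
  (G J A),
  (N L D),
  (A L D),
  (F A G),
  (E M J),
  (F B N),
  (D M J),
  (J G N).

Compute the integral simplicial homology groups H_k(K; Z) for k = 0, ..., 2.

K has 10 vertices, 30 edges, 20 triangles.
rank ∂_0 = 0, rank ∂_1 = 9 ⇒ b_0 = 10 − 0 − 9 = 1; all invariant factors of ∂_1 are 1 so no torsion. So H_0 = Z.
rank ∂_1 = 9, rank ∂_2 = 20 ⇒ b_1 = 30 − 9 − 20 = 1; ∂_2 has invariant factor(s) [2] giving torsion. So H_1 = Z ⊕ Z/2.
rank ∂_2 = 20, rank ∂_3 = 0 ⇒ b_2 = 20 − 20 − 0 = 0. So H_2 = 0.

H_0 = Z,  H_1 = Z ⊕ Z/2,  H_2 = 0.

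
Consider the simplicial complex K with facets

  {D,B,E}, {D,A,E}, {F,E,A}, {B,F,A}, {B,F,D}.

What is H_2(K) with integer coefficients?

Fix the vertex order A < B < D < E < F and write every simplex with vertices in increasing order. Then dim K = 2 and the simplices of K are:

  0-simplices (5): A, B, D, E, F
  1-simplices (10): AB, AD, AE, AF, BD, BE, BF, DE, DF, EF
  2-simplices (5): ABF, ADE, AEF, BDE, BDF

so the chain groups are C_0 ≅ Z^5, C_1 ≅ Z^10, C_2 ≅ Z^5.

Boundary ∂_1: C_1 → C_0 is given by ∂[p,q] = [q] − [p].
As a 5×10 matrix over Z this has rank 4, with invariant factors (1,1,1,1).

∂_2: C_2 → C_1 maps a triangle to the signed sum of its edges. For instance
  ∂ADE = DE − AE + AD,
  ∂BDF = DF − BF + BD.
The resulting 10×5 matrix has rank 5, and its Smith normal form has invariant factors (1,1,1,1,1).

Now H_k = ker ∂_k / im ∂_{k+1}, so:

  H_2: rank ker ∂_2 − rank ∂_3 = (5 − 5) − 0 = 0, and there is no ∂_3, so H_2 ≅ 0.

H_2 = 0.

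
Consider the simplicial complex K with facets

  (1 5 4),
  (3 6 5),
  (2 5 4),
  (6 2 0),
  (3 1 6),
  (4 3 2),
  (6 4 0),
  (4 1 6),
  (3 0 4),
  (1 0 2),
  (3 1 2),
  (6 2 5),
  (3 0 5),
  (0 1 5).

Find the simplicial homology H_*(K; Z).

H_0 ≅ Z,  H_1 ≅ Z^2,  H_2 ≅ Z.

Order the vertices as 0 < 1 < 2 < 3 < 4 < 5 < 6. Listing each simplex with vertices in this order, K has dimension 2 with simplices:

  0-simplices (7): [0], [1], [2], [3], [4], [5], [6]
  1-simplices (21): [0,1], [0,2], [0,3], [0,4], [0,5], [0,6], [1,2], [1,3], [1,4], [1,5], [1,6], [2,3], [2,4], [2,5], [2,6], [3,4], [3,5], [3,6], [4,5], [4,6], [5,6]
  2-simplices (14): [0,1,2], [0,1,5], [0,2,6], [0,3,4], [0,3,5], [0,4,6], [1,2,3], [1,3,6], [1,4,5], [1,4,6], [2,3,4], [2,4,5], [2,5,6], [3,5,6]

Hence C_0 ≅ Z^7, C_1 ≅ Z^21, C_2 ≅ Z^14.

The boundary map ∂_1: C_1 → C_0 maps an edge to its endpoints' difference, ∂[p,q] = q − p. For instance
  ∂[1,6] = [6] − [1].
The resulting 7×21 matrix has rank 6, and its Smith normal form has invariant factors (1,1,1,1,1,1).

∂_2: C_2 → C_1 acts by ∂[p,q,r] = [q,r] − [p,r] + [p,q]. For instance
  ∂[2,3,4] = [3,4] − [2,4] + [2,3],
  ∂[1,4,5] = [4,5] − [1,5] + [1,4].
As a 21×14 matrix over Z this has rank 13, with invariant factors (1,1,1,1,1,1,1,1,1,1,1,1,1).

Computing H_k = (kernel of ∂_k) / (image of ∂_{k+1}):

  H_0: rank C_0 − rank ∂_1 = 7 − 6 = 1, and the invariant factors of ∂_1 are all 1, so H_0 = Z.
  H_1: rank ker ∂_1 − rank ∂_2 = (21 − 6) − 13 = 2, and the invariant factors of ∂_2 are all 1, so H_1 = Z^2.
  H_2: rank ker ∂_2 − rank ∂_3 = (14 − 13) − 0 = 1, and there is no ∂_3, so H_2 = Z.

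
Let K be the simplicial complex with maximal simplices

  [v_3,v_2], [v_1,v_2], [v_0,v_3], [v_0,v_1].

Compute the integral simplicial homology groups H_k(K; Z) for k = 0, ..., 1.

K has 4 vertices, 4 edges.
rank ∂_0 = 0, rank ∂_1 = 3 ⇒ b_0 = 4 − 0 − 3 = 1; all invariant factors of ∂_1 are 1 so no torsion. So H_0 = Z.
rank ∂_1 = 3, rank ∂_2 = 0 ⇒ b_1 = 4 − 3 − 0 = 1. So H_1 = Z.

H_0 ≅ Z,  H_1 ≅ Z.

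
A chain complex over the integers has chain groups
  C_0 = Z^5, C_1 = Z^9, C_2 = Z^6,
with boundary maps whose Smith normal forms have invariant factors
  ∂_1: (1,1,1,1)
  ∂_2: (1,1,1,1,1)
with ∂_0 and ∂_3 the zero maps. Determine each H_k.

H_0 ≅ Z,  H_1 = 0,  H_2 ≅ Z.

H_0: b_0 = 5 − 0 − 4 = 1; torsion from ∂_1 factors > 1: none. So H_0 ≅ Z.
H_1: b_1 = 9 − 4 − 5 = 0; torsion from ∂_2 factors > 1: none. So H_1 ≅ 0.
H_2: b_2 = 6 − 5 − 0 = 1; torsion from ∂_3 factors > 1: none. So H_2 ≅ Z.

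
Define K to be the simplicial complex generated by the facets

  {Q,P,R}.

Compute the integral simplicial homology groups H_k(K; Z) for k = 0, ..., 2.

Fix the vertex order P < Q < R and write every simplex with vertices in increasing order. Then dim K = 2 and the simplices of K are:

  0-simplices (3): P, Q, R
  1-simplices (3): PQ, PR, QR
  2-simplices (1): PQR

so the chain groups are C_0 ≅ Z^3, C_1 ≅ Z^3, C_2 ≅ Z^1.

The boundary map ∂_1: C_1 → C_0 sends each edge [p,q] (with p < q) to q − p. For instance
  ∂PQ = Q − P.
The 3×3 boundary matrix has rank 2 and Smith normal form diag(1,1).

Boundary ∂_2: C_2 → C_1 acts by ∂[p,q,r] = [q,r] − [p,r] + [p,q]. For instance
  ∂PQR = QR − PR + PQ.
The 3×1 boundary matrix has rank 1 and Smith normal form diag(1).

Computing H_k = (kernel of ∂_k) / (image of ∂_{k+1}):

  H_0: rank C_0 − rank ∂_1 = 3 − 2 = 1, and the invariant factors of ∂_1 are all 1, so H_0 ≅ Z.
  H_1: rank ker ∂_1 − rank ∂_2 = (3 − 2) − 1 = 0, and the invariant factors of ∂_2 are all 1, so H_1 ≅ 0.
  H_2: rank ker ∂_2 − rank ∂_3 = (1 − 1) − 0 = 0, and there is no ∂_3, so H_2 ≅ 0.

(K is a triangulation of the 2-simplex.)

H_0 = Z,  H_1 = 0,  H_2 = 0.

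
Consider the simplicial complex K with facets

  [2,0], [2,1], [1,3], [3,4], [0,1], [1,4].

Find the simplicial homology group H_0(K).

Take the total order 0 < 1 < 2 < 3 < 4 on the vertex set. Then K (dimension 1) consists of the simplices:

  0-simplices (5): [0], [1], [2], [3], [4]
  1-simplices (6): [0,1], [0,2], [1,2], [1,3], [1,4], [3,4]

Hence C_0 ≅ Z^5, C_1 ≅ Z^6.

Boundary ∂_1: C_1 → C_0 sends each edge [p,q] (with p < q) to q − p. For instance
  ∂[0,2] = [2] − [0].
This gives a 5×6 integer matrix of rank 4; reducing to Smith normal form yields diagonal entries (1,1,1,1).

From H_k ≅ ker(∂_k) / im(∂_{k+1}) we obtain:

  H_0: rank C_0 − rank ∂_1 = 5 − 4 = 1, and the invariant factors of ∂_1 are all 1, so H_0 = Z.

(K is a triangulation of a wedge of 2 circles.)

H_0 ≅ Z.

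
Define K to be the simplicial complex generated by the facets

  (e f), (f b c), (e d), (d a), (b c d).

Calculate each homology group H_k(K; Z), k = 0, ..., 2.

H_0 ≅ Z,  H_1 ≅ Z,  H_2 = 0.

K has 6 vertices, 8 edges, 2 triangles.
rank ∂_0 = 0, rank ∂_1 = 5 ⇒ b_0 = 6 − 0 − 5 = 1; all invariant factors of ∂_1 are 1 so no torsion. So H_0 ≅ Z.
rank ∂_1 = 5, rank ∂_2 = 2 ⇒ b_1 = 8 − 5 − 2 = 1; all invariant factors of ∂_2 are 1 so no torsion. So H_1 ≅ Z.
rank ∂_2 = 2, rank ∂_3 = 0 ⇒ b_2 = 2 − 2 − 0 = 0. So H_2 ≅ 0.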